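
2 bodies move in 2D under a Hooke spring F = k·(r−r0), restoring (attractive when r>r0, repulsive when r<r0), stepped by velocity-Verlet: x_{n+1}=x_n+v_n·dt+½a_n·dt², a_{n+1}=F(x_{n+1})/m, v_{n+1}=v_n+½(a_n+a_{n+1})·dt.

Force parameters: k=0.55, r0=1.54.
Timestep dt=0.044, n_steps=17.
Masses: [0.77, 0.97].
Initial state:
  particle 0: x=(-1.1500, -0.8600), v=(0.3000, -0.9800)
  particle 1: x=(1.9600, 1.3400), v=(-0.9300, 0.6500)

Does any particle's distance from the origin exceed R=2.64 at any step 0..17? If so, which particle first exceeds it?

no

step 0: x0=(-1.1500, -0.8600) x1=(1.9600, 1.3400)
step 1: x0=(-1.1355, -0.9022) x1=(1.9181, 1.3679)
step 2: x0=(-1.1185, -0.9426) x1=(1.8741, 1.3943)
step 3: x0=(-1.0991, -0.9810) x1=(1.8282, 1.4192)
step 4: x0=(-1.0772, -1.0174) x1=(1.7805, 1.4425)
step 5: x0=(-1.0530, -1.0519) x1=(1.7308, 1.4642)
step 6: x0=(-1.0266, -1.0843) x1=(1.6794, 1.4843)
step 7: x0=(-0.9979, -1.1146) x1=(1.6262, 1.5027)
step 8: x0=(-0.9671, -1.1428) x1=(1.5713, 1.5194)
step 9: x0=(-0.9343, -1.1688) x1=(1.5148, 1.5345)
step 10: x0=(-0.8995, -1.1927) x1=(1.4567, 1.5478)
step 11: x0=(-0.8629, -1.2144) x1=(1.3972, 1.5594)
step 12: x0=(-0.8244, -1.2340) x1=(1.3363, 1.5693)
step 13: x0=(-0.7843, -1.2513) x1=(1.2740, 1.5774)
step 14: x0=(-0.7426, -1.2664) x1=(1.2104, 1.5838)
step 15: x0=(-0.6994, -1.2794) x1=(1.1457, 1.5885)
step 16: x0=(-0.6548, -1.2902) x1=(1.0798, 1.5914)
step 17: x0=(-0.6089, -1.2988) x1=(1.0129, 1.5927)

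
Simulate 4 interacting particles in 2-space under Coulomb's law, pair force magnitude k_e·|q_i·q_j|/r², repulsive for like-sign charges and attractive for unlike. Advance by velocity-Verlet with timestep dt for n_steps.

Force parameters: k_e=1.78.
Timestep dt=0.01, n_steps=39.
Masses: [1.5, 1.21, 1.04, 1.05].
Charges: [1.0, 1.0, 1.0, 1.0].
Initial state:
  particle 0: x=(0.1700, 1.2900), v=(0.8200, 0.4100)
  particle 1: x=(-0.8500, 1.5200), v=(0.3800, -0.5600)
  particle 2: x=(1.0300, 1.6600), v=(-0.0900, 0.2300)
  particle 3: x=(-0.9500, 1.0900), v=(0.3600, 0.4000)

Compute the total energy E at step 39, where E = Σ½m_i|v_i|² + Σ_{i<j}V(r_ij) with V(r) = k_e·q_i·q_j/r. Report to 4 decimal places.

step 0: x0=(0.1700, 1.2900) x1=(-0.8500, 1.5200) x2=(1.0300, 1.6600) x3=(-0.9500, 1.0900)
step 1: x0=(0.1782, 1.2941) x1=(-0.8462, 1.5148) x2=(1.0292, 1.6623) x3=(-0.9466, 1.0936)
step 2: x0=(0.1865, 1.2981) x1=(-0.8424, 1.5103) x2=(1.0287, 1.6648) x3=(-0.9435, 1.0962)
step 3: x0=(0.1949, 1.3020) x1=(-0.8386, 1.5067) x2=(1.0285, 1.6673) x3=(-0.9409, 1.0979)
step 4: x0=(0.2033, 1.3059) x1=(-0.8347, 1.5039) x2=(1.0286, 1.6700) x3=(-0.9386, 1.0987)
step 5: x0=(0.2118, 1.3097) x1=(-0.8308, 1.5020) x2=(1.0289, 1.6727) x3=(-0.9368, 1.0984)
step 6: x0=(0.2204, 1.3135) x1=(-0.8269, 1.5008) x2=(1.0295, 1.6755) x3=(-0.9353, 1.0972)
step 7: x0=(0.2290, 1.3172) x1=(-0.8229, 1.5006) x2=(1.0304, 1.6785) x3=(-0.9343, 1.0951)
step 8: x0=(0.2376, 1.3208) x1=(-0.8188, 1.5011) x2=(1.0316, 1.6815) x3=(-0.9337, 1.0919)
step 9: x0=(0.2463, 1.3244) x1=(-0.8148, 1.5024) x2=(1.0331, 1.6847) x3=(-0.9334, 1.0879)
step 10: x0=(0.2550, 1.3279) x1=(-0.8106, 1.5045) x2=(1.0349, 1.6880) x3=(-0.9336, 1.0829)
step 11: x0=(0.2637, 1.3313) x1=(-0.8064, 1.5074) x2=(1.0370, 1.6913) x3=(-0.9342, 1.0770)
step 12: x0=(0.2725, 1.3346) x1=(-0.8022, 1.5110) x2=(1.0394, 1.6948) x3=(-0.9352, 1.0703)
step 13: x0=(0.2813, 1.3379) x1=(-0.7979, 1.5152) x2=(1.0420, 1.6985) x3=(-0.9365, 1.0628)
step 14: x0=(0.2902, 1.3411) x1=(-0.7936, 1.5201) x2=(1.0450, 1.7022) x3=(-0.9383, 1.0546)
step 15: x0=(0.2990, 1.3443) x1=(-0.7893, 1.5256) x2=(1.0483, 1.7061) x3=(-0.9403, 1.0456)
step 16: x0=(0.3078, 1.3474) x1=(-0.7850, 1.5317) x2=(1.0519, 1.7101) x3=(-0.9427, 1.0359)
step 17: x0=(0.3167, 1.3504) x1=(-0.7807, 1.5383) x2=(1.0559, 1.7142) x3=(-0.9455, 1.0256)
step 18: x0=(0.3256, 1.3533) x1=(-0.7764, 1.5454) x2=(1.0601, 1.7184) x3=(-0.9485, 1.0147)
step 19: x0=(0.3344, 1.3561) x1=(-0.7720, 1.5530) x2=(1.0646, 1.7228) x3=(-0.9518, 1.0033)
step 20: x0=(0.3433, 1.3589) x1=(-0.7677, 1.5610) x2=(1.0695, 1.7273) x3=(-0.9555, 0.9914)
step 21: x0=(0.3522, 1.3616) x1=(-0.7635, 1.5694) x2=(1.0747, 1.7319) x3=(-0.9594, 0.9789)
step 22: x0=(0.3610, 1.3642) x1=(-0.7593, 1.5782) x2=(1.0802, 1.7367) x3=(-0.9635, 0.9660)
step 23: x0=(0.3699, 1.3667) x1=(-0.7551, 1.5873) x2=(1.0860, 1.7416) x3=(-0.9679, 0.9527)
step 24: x0=(0.3787, 1.3691) x1=(-0.7509, 1.5968) x2=(1.0921, 1.7467) x3=(-0.9726, 0.9390)
step 25: x0=(0.3875, 1.3715) x1=(-0.7469, 1.6066) x2=(1.0985, 1.7519) x3=(-0.9774, 0.9249)
step 26: x0=(0.3963, 1.3738) x1=(-0.7428, 1.6166) x2=(1.1053, 1.7572) x3=(-0.9825, 0.9105)
step 27: x0=(0.4051, 1.3759) x1=(-0.7389, 1.6270) x2=(1.1124, 1.7627) x3=(-0.9878, 0.8957)
step 28: x0=(0.4138, 1.3780) x1=(-0.7350, 1.6376) x2=(1.1197, 1.7683) x3=(-0.9933, 0.8806)
step 29: x0=(0.4225, 1.3800) x1=(-0.7312, 1.6484) x2=(1.1274, 1.7740) x3=(-0.9989, 0.8653)
step 30: x0=(0.4312, 1.3819) x1=(-0.7274, 1.6594) x2=(1.1354, 1.7799) x3=(-1.0048, 0.8496)
step 31: x0=(0.4399, 1.3838) x1=(-0.7238, 1.6707) x2=(1.1437, 1.7860) x3=(-1.0108, 0.8337)
step 32: x0=(0.4485, 1.3855) x1=(-0.7202, 1.6822) x2=(1.1523, 1.7922) x3=(-1.0170, 0.8176)
step 33: x0=(0.4571, 1.3871) x1=(-0.7167, 1.6938) x2=(1.1612, 1.7985) x3=(-1.0233, 0.8012)
step 34: x0=(0.4657, 1.3887) x1=(-0.7133, 1.7057) x2=(1.1704, 1.8050) x3=(-1.0298, 0.7847)
step 35: x0=(0.4742, 1.3901) x1=(-0.7099, 1.7177) x2=(1.1799, 1.8116) x3=(-1.0364, 0.7679)
step 36: x0=(0.4827, 1.3915) x1=(-0.7067, 1.7298) x2=(1.1897, 1.8184) x3=(-1.0432, 0.7509)
step 37: x0=(0.4912, 1.3927) x1=(-0.7035, 1.7421) x2=(1.1997, 1.8253) x3=(-1.0501, 0.7338)
step 38: x0=(0.4996, 1.3939) x1=(-0.7005, 1.7546) x2=(1.2101, 1.8324) x3=(-1.0571, 0.7164)
step 39: x0=(0.5080, 1.3950) x1=(-0.6975, 1.7672) x2=(1.2207, 1.8396) x3=(-1.0643, 0.6989)
step 0 velocities: v0=(0.8200, 0.4100) v1=(0.3800, -0.5600) v2=(-0.0900, 0.2300) v3=(0.3600, 0.4000)
step 0: KE=1.0912, PE=11.0082, E=12.0994
step 39 velocities: v0=(0.8379, 0.1023) v1=(0.2931, 1.2673) v2=(1.0772, 0.7272) v3=(-0.7215, -1.7587)
step 39: KE=4.3337, PE=7.7652, E=12.0988

12.0988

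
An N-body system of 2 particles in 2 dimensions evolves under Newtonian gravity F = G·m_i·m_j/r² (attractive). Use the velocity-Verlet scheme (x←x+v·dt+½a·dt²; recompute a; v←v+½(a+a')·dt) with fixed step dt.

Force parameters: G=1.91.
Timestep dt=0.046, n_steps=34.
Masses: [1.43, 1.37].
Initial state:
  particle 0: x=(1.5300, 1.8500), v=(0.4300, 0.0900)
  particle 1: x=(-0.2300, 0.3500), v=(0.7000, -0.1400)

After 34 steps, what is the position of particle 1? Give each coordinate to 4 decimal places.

step 0: x0=(1.5300, 1.8500) x1=(-0.2300, 0.3500)
step 1: x0=(1.5494, 1.8538) x1=(-0.1974, 0.3439)
step 2: x0=(1.5680, 1.8569) x1=(-0.1640, 0.3385)
step 3: x0=(1.5858, 1.8594) x1=(-0.1297, 0.3339)
step 4: x0=(1.6028, 1.8611) x1=(-0.0946, 0.3299)
step 5: x0=(1.6191, 1.8621) x1=(-0.0587, 0.3267)
step 6: x0=(1.6345, 1.8624) x1=(-0.0220, 0.3243)
step 7: x0=(1.6492, 1.8620) x1=(0.0155, 0.3226)
step 8: x0=(1.6630, 1.8608) x1=(0.0539, 0.3218)
step 9: x0=(1.6761, 1.8589) x1=(0.0931, 0.3217)
step 10: x0=(1.6883, 1.8561) x1=(0.1332, 0.3224)
step 11: x0=(1.6998, 1.8526) x1=(0.1741, 0.3240)
step 12: x0=(1.7103, 1.8482) x1=(0.2159, 0.3265)
step 13: x0=(1.7200, 1.8429) x1=(0.2586, 0.3299)
step 14: x0=(1.7289, 1.8367) x1=(0.3022, 0.3342)
step 15: x0=(1.7369, 1.8296) x1=(0.3468, 0.3395)
step 16: x0=(1.7439, 1.8215) x1=(0.3923, 0.3458)
step 17: x0=(1.7500, 1.8124) x1=(0.4387, 0.3532)
step 18: x0=(1.7552, 1.8022) x1=(0.4862, 0.3617)
step 19: x0=(1.7593, 1.7909) x1=(0.5347, 0.3714)
step 20: x0=(1.7625, 1.7785) x1=(0.5843, 0.3823)
step 21: x0=(1.7645, 1.7647) x1=(0.6350, 0.3946)
step 22: x0=(1.7655, 1.7496) x1=(0.6868, 0.4082)
step 23: x0=(1.7653, 1.7330) x1=(0.7399, 0.4234)
step 24: x0=(1.7638, 1.7149) x1=(0.7943, 0.4402)
step 25: x0=(1.7610, 1.6950) x1=(0.8500, 0.4588)
step 26: x0=(1.7569, 1.6732) x1=(0.9072, 0.4794)
step 27: x0=(1.7512, 1.6494) x1=(0.9659, 0.5022)
step 28: x0=(1.7440, 1.6232) x1=(1.0264, 0.5275)
step 29: x0=(1.7349, 1.5942) x1=(1.0886, 0.5555)
step 30: x0=(1.7239, 1.5622) x1=(1.1530, 0.5869)
step 31: x0=(1.7107, 1.5264) x1=(1.2196, 0.6221)
step 32: x0=(1.6951, 1.4860) x1=(1.2888, 0.6622)
step 33: x0=(1.6765, 1.4397) x1=(1.3610, 0.7084)
step 34: x0=(1.6544, 1.3854) x1=(1.4369, 0.7629)

(1.4369, 0.7629)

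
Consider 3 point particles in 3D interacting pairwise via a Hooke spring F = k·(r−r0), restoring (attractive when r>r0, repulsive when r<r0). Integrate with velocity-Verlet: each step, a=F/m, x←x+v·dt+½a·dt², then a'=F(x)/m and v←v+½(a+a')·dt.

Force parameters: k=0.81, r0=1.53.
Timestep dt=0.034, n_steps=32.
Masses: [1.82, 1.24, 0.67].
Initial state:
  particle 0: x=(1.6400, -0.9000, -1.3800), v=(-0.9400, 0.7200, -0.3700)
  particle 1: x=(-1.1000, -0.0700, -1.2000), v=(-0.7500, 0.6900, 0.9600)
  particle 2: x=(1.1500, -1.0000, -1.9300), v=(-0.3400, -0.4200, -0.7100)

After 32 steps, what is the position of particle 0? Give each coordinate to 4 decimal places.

step 0: x0=(1.6400, -0.9000, -1.3800) x1=(-1.1000, -0.0700, -1.2000) x2=(1.1500, -1.0000, -1.9300)
step 1: x0=(1.6078, -0.8754, -1.3924) x1=(-1.1247, -0.0468, -1.1675) x2=(1.1375, -1.0141, -1.9543)
step 2: x0=(1.5753, -0.8505, -1.4045) x1=(-1.1477, -0.0242, -1.1353) x2=(1.1229, -1.0278, -1.9791)
step 3: x0=(1.5423, -0.8253, -1.4161) x1=(-1.1691, -0.0023, -1.1035) x2=(1.1064, -1.0413, -2.0041)
step 4: x0=(1.5089, -0.7999, -1.4274) x1=(-1.1887, 0.0191, -1.0721) x2=(1.0880, -1.0544, -2.0295)
step 5: x0=(1.4751, -0.7741, -1.4384) x1=(-1.2067, 0.0398, -1.0411) x2=(1.0675, -1.0672, -2.0551)
step 6: x0=(1.4409, -0.7479, -1.4489) x1=(-1.2230, 0.0599, -1.0106) x2=(1.0452, -1.0797, -2.0808)
step 7: x0=(1.4062, -0.7215, -1.4590) x1=(-1.2377, 0.0793, -0.9806) x2=(1.0210, -1.0919, -2.1067)
step 8: x0=(1.3710, -0.6946, -1.4688) x1=(-1.2506, 0.0980, -0.9511) x2=(0.9949, -1.1038, -2.1326)
step 9: x0=(1.3354, -0.6675, -1.4782) x1=(-1.2619, 0.1161, -0.9223) x2=(0.9670, -1.1153, -2.1585)
step 10: x0=(1.2993, -0.6400, -1.4872) x1=(-1.2715, 0.1335, -0.8940) x2=(0.9373, -1.1265, -2.1842)
step 11: x0=(1.2627, -0.6121, -1.4958) x1=(-1.2795, 0.1501, -0.8664) x2=(0.9058, -1.1374, -2.2098)
step 12: x0=(1.2257, -0.5839, -1.5041) x1=(-1.2859, 0.1661, -0.8395) x2=(0.8726, -1.1478, -2.2350)
step 13: x0=(1.1882, -0.5554, -1.5120) x1=(-1.2907, 0.1813, -0.8133) x2=(0.8377, -1.1579, -2.2600)
step 14: x0=(1.1503, -0.5266, -1.5195) x1=(-1.2940, 0.1959, -0.7878) x2=(0.8012, -1.1674, -2.2844)
step 15: x0=(1.1119, -0.4975, -1.5268) x1=(-1.2957, 0.2097, -0.7631) x2=(0.7630, -1.1765, -2.3084)
step 16: x0=(1.0731, -0.4681, -1.5337) x1=(-1.2959, 0.2228, -0.7392) x2=(0.7233, -1.1850, -2.3318)
step 17: x0=(1.0338, -0.4384, -1.5403) x1=(-1.2946, 0.2351, -0.7162) x2=(0.6821, -1.1929, -2.3545)
step 18: x0=(0.9941, -0.4084, -1.5466) x1=(-1.2919, 0.2468, -0.6939) x2=(0.6393, -1.2002, -2.3765)
step 19: x0=(0.9540, -0.3782, -1.5526) x1=(-1.2879, 0.2577, -0.6725) x2=(0.5952, -1.2068, -2.3976)
step 20: x0=(0.9135, -0.3478, -1.5583) x1=(-1.2825, 0.2679, -0.6521) x2=(0.5497, -1.2127, -2.4179)
step 21: x0=(0.8727, -0.3171, -1.5637) x1=(-1.2758, 0.2774, -0.6325) x2=(0.5028, -1.2179, -2.4372)
step 22: x0=(0.8314, -0.2863, -1.5689) x1=(-1.2679, 0.2862, -0.6138) x2=(0.4547, -1.2223, -2.4556)
step 23: x0=(0.7898, -0.2553, -1.5739) x1=(-1.2588, 0.2943, -0.5960) x2=(0.4053, -1.2258, -2.4728)
step 24: x0=(0.7478, -0.2241, -1.5786) x1=(-1.2485, 0.3017, -0.5792) x2=(0.3547, -1.2285, -2.4890)
step 25: x0=(0.7055, -0.1929, -1.5832) x1=(-1.2372, 0.3084, -0.5633) x2=(0.3031, -1.2303, -2.5040)
step 26: x0=(0.6629, -0.1615, -1.5875) x1=(-1.2248, 0.3144, -0.5484) x2=(0.2504, -1.2312, -2.5178)
step 27: x0=(0.6200, -0.1300, -1.5917) x1=(-1.2115, 0.3198, -0.5344) x2=(0.1967, -1.2310, -2.5303)
step 28: x0=(0.5769, -0.0984, -1.5957) x1=(-1.1973, 0.3245, -0.5213) x2=(0.1420, -1.2299, -2.5415)
step 29: x0=(0.5335, -0.0667, -1.5995) x1=(-1.1822, 0.3286, -0.5092) x2=(0.0865, -1.2278, -2.5514)
step 30: x0=(0.4898, -0.0351, -1.6032) x1=(-1.1664, 0.3321, -0.4981) x2=(0.0302, -1.2246, -2.5600)
step 31: x0=(0.4459, -0.0034, -1.6068) x1=(-1.1498, 0.3349, -0.4878) x2=(-0.0269, -1.2203, -2.5671)
step 32: x0=(0.4019, 0.0283, -1.6103) x1=(-1.1326, 0.3372, -0.4785) x2=(-0.0847, -1.2149, -2.5728)

(0.4019, 0.0283, -1.6103)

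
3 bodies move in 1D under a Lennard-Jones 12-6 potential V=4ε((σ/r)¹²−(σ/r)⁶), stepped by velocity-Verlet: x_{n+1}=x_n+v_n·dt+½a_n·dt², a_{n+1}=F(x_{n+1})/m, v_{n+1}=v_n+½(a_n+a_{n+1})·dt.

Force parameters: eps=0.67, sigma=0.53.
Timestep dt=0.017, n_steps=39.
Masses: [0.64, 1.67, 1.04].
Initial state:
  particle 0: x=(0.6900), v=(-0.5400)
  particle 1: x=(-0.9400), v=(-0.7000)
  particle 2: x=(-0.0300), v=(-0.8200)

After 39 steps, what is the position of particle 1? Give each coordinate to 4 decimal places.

step 0: x0=(0.6900) x1=(-0.9400) x2=(-0.0300)
step 1: x0=(0.6803) x1=(-0.9518) x2=(-0.0437)
step 2: x0=(0.6695) x1=(-0.9636) x2=(-0.0569)
step 3: x0=(0.6576) x1=(-0.9752) x2=(-0.0697)
step 4: x0=(0.6447) x1=(-0.9867) x2=(-0.0819)
step 5: x0=(0.6307) x1=(-0.9981) x2=(-0.0938)
step 6: x0=(0.6157) x1=(-1.0093) x2=(-0.1051)
step 7: x0=(0.5995) x1=(-1.0205) x2=(-0.1160)
step 8: x0=(0.5823) x1=(-1.0315) x2=(-0.1263)
step 9: x0=(0.5638) x1=(-1.0424) x2=(-0.1361)
step 10: x0=(0.5442) x1=(-1.0532) x2=(-0.1454)
step 11: x0=(0.5232) x1=(-1.0639) x2=(-0.1540)
step 12: x0=(0.5010) x1=(-1.0745) x2=(-0.1620)
step 13: x0=(0.4773) x1=(-1.0850) x2=(-0.1694)
step 14: x0=(0.4523) x1=(-1.0953) x2=(-0.1761)
step 15: x0=(0.4261) x1=(-1.1056) x2=(-0.1822)
step 16: x0=(0.3993) x1=(-1.1157) x2=(-0.1881)
step 17: x0=(0.3730) x1=(-1.1258) x2=(-0.1945)
step 18: x0=(0.3495) x1=(-1.1357) x2=(-0.2027)
step 19: x0=(0.3317) x1=(-1.1456) x2=(-0.2147)
step 20: x0=(0.3213) x1=(-1.1553) x2=(-0.2313)
step 21: x0=(0.3166) x1=(-1.1650) x2=(-0.2516)
step 22: x0=(0.3146) x1=(-1.1745) x2=(-0.2737)
step 23: x0=(0.3130) x1=(-1.1839) x2=(-0.2963)
step 24: x0=(0.3107) x1=(-1.1932) x2=(-0.3187)
step 25: x0=(0.3072) x1=(-1.2024) x2=(-0.3406)
step 26: x0=(0.3024) x1=(-1.2113) x2=(-0.3619)
step 27: x0=(0.2961) x1=(-1.2202) x2=(-0.3826)
step 28: x0=(0.2886) x1=(-1.2288) x2=(-0.4028)
step 29: x0=(0.2798) x1=(-1.2372) x2=(-0.4226)
step 30: x0=(0.2697) x1=(-1.2454) x2=(-0.4420)
step 31: x0=(0.2585) x1=(-1.2533) x2=(-0.4610)
step 32: x0=(0.2462) x1=(-1.2610) x2=(-0.4798)
step 33: x0=(0.2328) x1=(-1.2684) x2=(-0.4984)
step 34: x0=(0.2184) x1=(-1.2755) x2=(-0.5168)
step 35: x0=(0.2030) x1=(-1.2823) x2=(-0.5352)
step 36: x0=(0.1866) x1=(-1.2887) x2=(-0.5535)
step 37: x0=(0.1693) x1=(-1.2947) x2=(-0.5718)
step 38: x0=(0.1509) x1=(-1.3003) x2=(-0.5903)
step 39: x0=(0.1316) x1=(-1.3054) x2=(-0.6088)

(-1.3054)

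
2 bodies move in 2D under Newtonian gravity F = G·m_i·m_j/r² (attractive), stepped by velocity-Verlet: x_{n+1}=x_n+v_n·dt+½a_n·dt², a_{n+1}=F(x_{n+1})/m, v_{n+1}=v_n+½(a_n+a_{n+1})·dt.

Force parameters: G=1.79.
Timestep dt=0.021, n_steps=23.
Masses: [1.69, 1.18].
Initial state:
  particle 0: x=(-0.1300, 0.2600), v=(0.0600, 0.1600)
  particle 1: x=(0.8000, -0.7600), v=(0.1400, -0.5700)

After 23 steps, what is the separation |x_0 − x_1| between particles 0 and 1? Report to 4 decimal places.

step 0: x0=(-0.1300, 0.2600) x1=(0.8000, -0.7600)
step 1: x0=(-0.1286, 0.2632) x1=(0.8027, -0.7717)
step 2: x0=(-0.1268, 0.2660) x1=(0.8049, -0.7829)
step 3: x0=(-0.1248, 0.2685) x1=(0.8067, -0.7936)
step 4: x0=(-0.1224, 0.2706) x1=(0.8081, -0.8038)
step 5: x0=(-0.1197, 0.2724) x1=(0.8090, -0.8135)
step 6: x0=(-0.1168, 0.2738) x1=(0.8095, -0.8227)
step 7: x0=(-0.1135, 0.2749) x1=(0.8096, -0.8314)
step 8: x0=(-0.1100, 0.2756) x1=(0.8093, -0.8396)
step 9: x0=(-0.1061, 0.2760) x1=(0.8085, -0.8473)
step 10: x0=(-0.1020, 0.2760) x1=(0.8074, -0.8545)
step 11: x0=(-0.0976, 0.2757) x1=(0.8058, -0.8612)
step 12: x0=(-0.0930, 0.2751) x1=(0.8039, -0.8675)
step 13: x0=(-0.0880, 0.2741) x1=(0.8016, -0.8732)
step 14: x0=(-0.0828, 0.2727) x1=(0.7989, -0.8784)
step 15: x0=(-0.0774, 0.2710) x1=(0.7958, -0.8832)
step 16: x0=(-0.0716, 0.2690) x1=(0.7923, -0.8874)
step 17: x0=(-0.0656, 0.2666) x1=(0.7884, -0.8911)
step 18: x0=(-0.0593, 0.2638) x1=(0.7842, -0.8943)
step 19: x0=(-0.0528, 0.2607) x1=(0.7796, -0.8970)
step 20: x0=(-0.0460, 0.2572) x1=(0.7745, -0.8991)
step 21: x0=(-0.0389, 0.2533) x1=(0.7691, -0.9007)
step 22: x0=(-0.0315, 0.2490) x1=(0.7634, -0.9017)
step 23: x0=(-0.0239, 0.2443) x1=(0.7572, -0.9022)

1.3873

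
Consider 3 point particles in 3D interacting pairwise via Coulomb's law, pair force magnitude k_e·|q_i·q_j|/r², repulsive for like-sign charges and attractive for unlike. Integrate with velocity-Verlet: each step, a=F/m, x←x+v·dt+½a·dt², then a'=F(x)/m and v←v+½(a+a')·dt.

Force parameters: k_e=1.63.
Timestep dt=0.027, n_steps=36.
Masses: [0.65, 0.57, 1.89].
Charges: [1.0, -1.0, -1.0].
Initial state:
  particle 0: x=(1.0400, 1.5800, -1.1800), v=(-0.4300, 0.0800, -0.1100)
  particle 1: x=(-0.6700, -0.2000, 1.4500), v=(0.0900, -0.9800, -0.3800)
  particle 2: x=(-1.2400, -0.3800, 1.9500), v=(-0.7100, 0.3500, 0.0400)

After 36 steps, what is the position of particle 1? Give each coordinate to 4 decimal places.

step 0: x0=(1.0400, 1.5800, -1.1800) x1=(-0.6700, -0.2000, 1.4500) x2=(-1.2400, -0.3800, 1.9500)
step 1: x0=(1.0283, 1.5821, -1.1829) x1=(-0.6663, -0.2260, 1.4386) x2=(-1.2595, -0.3707, 1.9514)
step 2: x0=(1.0165, 1.5841, -1.1856) x1=(-0.6600, -0.2514, 1.4249) x2=(-1.2798, -0.3615, 1.9534)
step 3: x0=(1.0046, 1.5860, -1.1881) x1=(-0.6514, -0.2762, 1.4092) x2=(-1.3007, -0.3524, 1.9560)
step 4: x0=(0.9926, 1.5877, -1.1905) x1=(-0.6405, -0.3007, 1.3915) x2=(-1.3223, -0.3434, 1.9591)
step 5: x0=(0.9805, 1.5894, -1.1927) x1=(-0.6275, -0.3250, 1.3720) x2=(-1.3445, -0.3344, 1.9627)
step 6: x0=(0.9682, 1.5909, -1.1947) x1=(-0.6126, -0.3492, 1.3508) x2=(-1.3672, -0.3255, 1.9668)
step 7: x0=(0.9559, 1.5923, -1.1966) x1=(-0.5958, -0.3734, 1.3282) x2=(-1.3904, -0.3164, 1.9712)
step 8: x0=(0.9434, 1.5936, -1.1983) x1=(-0.5775, -0.3976, 1.3041) x2=(-1.4141, -0.3074, 1.9760)
step 9: x0=(0.9308, 1.5947, -1.1998) x1=(-0.5577, -0.4218, 1.2789) x2=(-1.4382, -0.2983, 1.9811)
step 10: x0=(0.9181, 1.5958, -1.2011) x1=(-0.5366, -0.4461, 1.2525) x2=(-1.4626, -0.2891, 1.9865)
step 11: x0=(0.9053, 1.5967, -1.2023) x1=(-0.5143, -0.4705, 1.2250) x2=(-1.4874, -0.2798, 1.9921)
step 12: x0=(0.8924, 1.5975, -1.2033) x1=(-0.4908, -0.4950, 1.1967) x2=(-1.5124, -0.2705, 1.9980)
step 13: x0=(0.8793, 1.5981, -1.2041) x1=(-0.4664, -0.5196, 1.1675) x2=(-1.5377, -0.2611, 2.0040)
step 14: x0=(0.8662, 1.5986, -1.2047) x1=(-0.4410, -0.5443, 1.1375) x2=(-1.5633, -0.2516, 2.0102)
step 15: x0=(0.8529, 1.5990, -1.2052) x1=(-0.4149, -0.5691, 1.1068) x2=(-1.5891, -0.2420, 2.0166)
step 16: x0=(0.8395, 1.5992, -1.2055) x1=(-0.3879, -0.5940, 1.0755) x2=(-1.6150, -0.2324, 2.0232)
step 17: x0=(0.8261, 1.5993, -1.2057) x1=(-0.3603, -0.6190, 1.0435) x2=(-1.6411, -0.2227, 2.0298)
step 18: x0=(0.8125, 1.5993, -1.2056) x1=(-0.3320, -0.6440, 1.0110) x2=(-1.6674, -0.2129, 2.0366)
step 19: x0=(0.7988, 1.5991, -1.2054) x1=(-0.3031, -0.6690, 0.9779) x2=(-1.6939, -0.2031, 2.0434)
step 20: x0=(0.7850, 1.5988, -1.2050) x1=(-0.2737, -0.6941, 0.9444) x2=(-1.7204, -0.1932, 2.0504)
step 21: x0=(0.7711, 1.5983, -1.2044) x1=(-0.2437, -0.7192, 0.9104) x2=(-1.7471, -0.1832, 2.0574)
step 22: x0=(0.7571, 1.5976, -1.2037) x1=(-0.2133, -0.7443, 0.8759) x2=(-1.7739, -0.1732, 2.0645)
step 23: x0=(0.7430, 1.5968, -1.2028) x1=(-0.1825, -0.7694, 0.8410) x2=(-1.8008, -0.1632, 2.0717)
step 24: x0=(0.7288, 1.5959, -1.2017) x1=(-0.1512, -0.7946, 0.8058) x2=(-1.8277, -0.1530, 2.0789)
step 25: x0=(0.7145, 1.5947, -1.2004) x1=(-0.1196, -0.8197, 0.7701) x2=(-1.8548, -0.1429, 2.0862)
step 26: x0=(0.7001, 1.5935, -1.1990) x1=(-0.0876, -0.8447, 0.7342) x2=(-1.8819, -0.1327, 2.0935)
step 27: x0=(0.6856, 1.5920, -1.1974) x1=(-0.0553, -0.8697, 0.6978) x2=(-1.9091, -0.1224, 2.1009)
step 28: x0=(0.6710, 1.5904, -1.1956) x1=(-0.0226, -0.8947, 0.6612) x2=(-1.9364, -0.1121, 2.1083)
step 29: x0=(0.6563, 1.5886, -1.1937) x1=(0.0103, -0.9196, 0.6242) x2=(-1.9637, -0.1017, 2.1157)
step 30: x0=(0.6415, 1.5866, -1.1916) x1=(0.0435, -0.9445, 0.5870) x2=(-1.9911, -0.0914, 2.1232)
step 31: x0=(0.6267, 1.5844, -1.1893) x1=(0.0770, -0.9692, 0.5494) x2=(-2.0185, -0.0809, 2.1307)
step 32: x0=(0.6118, 1.5821, -1.1868) x1=(0.1107, -0.9939, 0.5116) x2=(-2.0459, -0.0705, 2.1382)
step 33: x0=(0.5967, 1.5795, -1.1842) x1=(0.1446, -1.0185, 0.4736) x2=(-2.0734, -0.0600, 2.1457)
step 34: x0=(0.5817, 1.5768, -1.1814) x1=(0.1788, -1.0430, 0.4352) x2=(-2.1010, -0.0494, 2.1533)
step 35: x0=(0.5665, 1.5739, -1.1785) x1=(0.2131, -1.0674, 0.3967) x2=(-2.1285, -0.0389, 2.1609)
step 36: x0=(0.5512, 1.5708, -1.1754) x1=(0.2477, -1.0916, 0.3579) x2=(-2.1561, -0.0283, 2.1685)

(0.2477, -1.0916, 0.3579)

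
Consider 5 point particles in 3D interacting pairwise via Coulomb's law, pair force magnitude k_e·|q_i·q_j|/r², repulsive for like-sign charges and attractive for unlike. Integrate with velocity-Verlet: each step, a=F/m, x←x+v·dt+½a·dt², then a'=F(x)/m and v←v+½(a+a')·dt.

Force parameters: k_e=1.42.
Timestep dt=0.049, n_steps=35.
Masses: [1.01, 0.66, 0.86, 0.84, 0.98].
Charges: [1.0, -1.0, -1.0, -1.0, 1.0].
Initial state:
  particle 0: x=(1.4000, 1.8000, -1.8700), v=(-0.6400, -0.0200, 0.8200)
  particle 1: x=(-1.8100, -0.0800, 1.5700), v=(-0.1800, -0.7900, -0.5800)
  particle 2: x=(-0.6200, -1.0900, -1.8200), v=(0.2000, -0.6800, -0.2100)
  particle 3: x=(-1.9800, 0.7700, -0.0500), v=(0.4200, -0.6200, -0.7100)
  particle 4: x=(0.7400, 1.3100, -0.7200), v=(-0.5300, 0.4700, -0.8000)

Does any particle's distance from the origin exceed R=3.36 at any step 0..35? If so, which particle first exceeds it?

no

step 0: x0=(1.4000, 1.8000, -1.8700) x1=(-1.8100, -0.0800, 1.5700) x2=(-0.6200, -1.0900, -1.8200) x3=(-1.9800, 0.7700, -0.0500) x4=(0.7400, 1.3100, -0.7200)
step 1: x0=(1.3688, 1.7991, -1.8304) x1=(-1.8186, -0.1189, 1.5422) x2=(-0.6099, -1.1232, -1.8305) x3=(-1.9592, 0.7401, -0.0853) x4=(0.7132, 1.3325, -0.7584)
step 2: x0=(1.3381, 1.7986, -1.7921) x1=(-1.8268, -0.1582, 1.5158) x2=(-0.5990, -1.1561, -1.8414) x3=(-1.9381, 0.7113, -0.1216) x4=(0.6848, 1.3538, -0.7952)
step 3: x0=(1.3081, 1.7985, -1.7553) x1=(-1.8347, -0.1978, 1.4906) x2=(-0.5875, -1.1889, -1.8526) x3=(-1.9165, 0.6836, -0.1589) x4=(0.6545, 1.3738, -0.8302)
step 4: x0=(1.2789, 1.7988, -1.7201) x1=(-1.8423, -0.2379, 1.4667) x2=(-0.5753, -1.2213, -1.8643) x3=(-1.8945, 0.6569, -0.1971) x4=(0.6221, 1.3924, -0.8632)
step 5: x0=(1.2506, 1.7996, -1.6865) x1=(-1.8496, -0.2782, 1.4441) x2=(-0.5624, -1.2536, -1.8763) x3=(-1.8719, 0.6314, -0.2363) x4=(0.5875, 1.4096, -0.8941)
step 6: x0=(1.2236, 1.8011, -1.6548) x1=(-1.8566, -0.3189, 1.4227) x2=(-0.5489, -1.2856, -1.8888) x3=(-1.8488, 0.6070, -0.2765) x4=(0.5504, 1.4252, -0.9228)
step 7: x0=(1.1981, 1.8032, -1.6249) x1=(-1.8634, -0.3598, 1.4024) x2=(-0.5348, -1.3174, -1.9016) x3=(-1.8251, 0.5837, -0.3176) x4=(0.5107, 1.4391, -0.9492)
step 8: x0=(1.1741, 1.8060, -1.5970) x1=(-1.8700, -0.4011, 1.3833) x2=(-0.5200, -1.3490, -1.9149) x3=(-1.8008, 0.5616, -0.3596) x4=(0.4680, 1.4512, -0.9733)
step 9: x0=(1.1521, 1.8097, -1.5709) x1=(-1.8764, -0.4426, 1.3654) x2=(-0.5046, -1.3803, -1.9285) x3=(-1.7759, 0.5408, -0.4024) x4=(0.4221, 1.4615, -0.9951)
step 10: x0=(1.1321, 1.8141, -1.5467) x1=(-1.8827, -0.4843, 1.3485) x2=(-0.4886, -1.4115, -1.9426) x3=(-1.7502, 0.5212, -0.4462) x4=(0.3729, 1.4699, -1.0147)
step 11: x0=(1.1143, 1.8193, -1.5242) x1=(-1.8888, -0.5262, 1.3326) x2=(-0.4720, -1.4425, -1.9570) x3=(-1.7238, 0.5028, -0.4907) x4=(0.3201, 1.4763, -1.0322)
step 12: x0=(1.0988, 1.8253, -1.5031) x1=(-1.8948, -0.5683, 1.3178) x2=(-0.4549, -1.4733, -1.9718) x3=(-1.6965, 0.4857, -0.5361) x4=(0.2638, 1.4809, -1.0477)
step 13: x0=(1.0855, 1.8319, -1.4835) x1=(-1.9008, -0.6106, 1.3039) x2=(-0.4371, -1.5039, -1.9870) x3=(-1.6684, 0.4700, -0.5822) x4=(0.2038, 1.4835, -1.0615)
step 14: x0=(1.0744, 1.8392, -1.4649) x1=(-1.9066, -0.6530, 1.2909) x2=(-0.4188, -1.5344, -2.0026) x3=(-1.6394, 0.4557, -0.6291) x4=(0.1403, 1.4843, -1.0738)
step 15: x0=(1.0653, 1.8470, -1.4473) x1=(-1.9124, -0.6955, 1.2788) x2=(-0.4000, -1.5647, -2.0186) x3=(-1.6094, 0.4428, -0.6766) x4=(0.0733, 1.4832, -1.0848)
step 16: x0=(1.0582, 1.8552, -1.4304) x1=(-1.9181, -0.7380, 1.2675) x2=(-0.3806, -1.5948, -2.0350) x3=(-1.5784, 0.4314, -0.7249) x4=(0.0029, 1.4803, -1.0946)
step 17: x0=(1.0528, 1.8637, -1.4141) x1=(-1.9238, -0.7807, 1.2569) x2=(-0.3608, -1.6248, -2.0517) x3=(-1.5463, 0.4215, -0.7739) x4=(-0.0707, 1.4756, -1.1035)
step 18: x0=(1.0490, 1.8725, -1.3983) x1=(-1.9295, -0.8233, 1.2471) x2=(-0.3404, -1.6547, -2.0687) x3=(-1.5129, 0.4134, -0.8235) x4=(-0.1473, 1.4692, -1.1115)
step 19: x0=(1.0466, 1.8815, -1.3828) x1=(-1.9351, -0.8660, 1.2380) x2=(-0.3196, -1.6845, -2.0861) x3=(-1.4783, 0.4070, -0.8737) x4=(-0.2269, 1.4609, -1.1188)
step 20: x0=(1.0453, 1.8905, -1.3675) x1=(-1.9408, -0.9086, 1.2296) x2=(-0.2983, -1.7142, -2.1038) x3=(-1.4423, 0.4026, -0.9245) x4=(-0.3094, 1.4508, -1.1256)
step 21: x0=(1.0450, 1.8995, -1.3524) x1=(-1.9464, -0.9512, 1.2218) x2=(-0.2765, -1.7438, -2.1219) x3=(-1.4048, 0.4003, -0.9759) x4=(-0.3945, 1.4388, -1.1317)
step 22: x0=(1.0457, 1.9085, -1.3374) x1=(-1.9521, -0.9937, 1.2145) x2=(-0.2544, -1.7733, -2.1403) x3=(-1.3657, 0.4004, -1.0277) x4=(-0.4823, 1.4247, -1.1375)
step 23: x0=(1.0470, 1.9174, -1.3226) x1=(-1.9578, -1.0362, 1.2078) x2=(-0.2318, -1.8027, -2.1590) x3=(-1.3248, 0.4032, -1.0801) x4=(-0.5727, 1.4083, -1.1428)
step 24: x0=(1.0489, 1.9261, -1.3077) x1=(-1.9635, -1.0785, 1.2016) x2=(-0.2088, -1.8321, -2.1780) x3=(-1.2821, 0.4090, -1.1328) x4=(-0.6656, 1.3894, -1.1478)
step 25: x0=(1.0513, 1.9346, -1.2929) x1=(-1.9693, -1.1207, 1.1958) x2=(-0.1855, -1.8615, -2.1972) x3=(-1.2374, 0.4184, -1.1857) x4=(-0.7609, 1.3674, -1.1527)
step 26: x0=(1.0541, 1.9428, -1.2782) x1=(-1.9751, -1.1628, 1.1904) x2=(-0.1619, -1.8908, -2.2168) x3=(-1.1908, 0.4320, -1.2388) x4=(-0.8586, 1.3420, -1.1574)
step 27: x0=(1.0572, 1.9508, -1.2634) x1=(-1.9809, -1.2047, 1.1855) x2=(-0.1379, -1.9201, -2.2366) x3=(-1.1424, 0.4506, -1.2917) x4=(-0.9583, 1.3124, -1.1624)
step 28: x0=(1.0604, 1.9585, -1.2487) x1=(-1.9869, -1.2464, 1.1809) x2=(-0.1136, -1.9495, -2.2567) x3=(-1.0924, 0.4752, -1.3439) x4=(-1.0598, 1.2779, -1.1678)
step 29: x0=(1.0637, 1.9659, -1.2340) x1=(-1.9929, -1.2880, 1.1766) x2=(-0.0890, -1.9788, -2.2770) x3=(-1.0419, 0.5067, -1.3950) x4=(-1.1621, 1.2377, -1.1742)
step 30: x0=(1.0671, 1.9728, -1.2194) x1=(-1.9989, -1.3293, 1.1726) x2=(-0.0642, -2.0081, -2.2975) x3=(-0.9919, 0.5456, -1.4443) x4=(-1.2640, 1.1913, -1.1822)
step 31: x0=(1.0705, 1.9795, -1.2048) x1=(-2.0051, -1.3704, 1.1689) x2=(-0.0392, -2.0374, -2.3182) x3=(-0.9442, 0.5918, -1.4911) x4=(-1.3643, 1.1390, -1.1922)
step 32: x0=(1.0737, 1.9857, -1.1902) x1=(-2.0113, -1.4112, 1.1654) x2=(-0.0139, -2.0667, -2.3391) x3=(-0.8999, 0.6442, -1.5351) x4=(-1.4615, 1.0815, -1.2046)
step 33: x0=(1.0768, 1.9915, -1.1757) x1=(-2.0177, -1.4518, 1.1621) x2=(0.0115, -2.0960, -2.3602) x3=(-0.8598, 0.7013, -1.5763) x4=(-1.5551, 1.0204, -1.2193)
step 34: x0=(1.0797, 1.9968, -1.1613) x1=(-2.0241, -1.4922, 1.1589) x2=(0.0372, -2.1253, -2.3815) x3=(-0.8239, 0.7615, -1.6151) x4=(-1.6450, 0.9568, -1.2358)
step 35: x0=(1.0823, 2.0018, -1.1470) x1=(-2.0307, -1.5322, 1.1559) x2=(0.0629, -2.1546, -2.4029) x3=(-0.7915, 0.8237, -1.6519) x4=(-1.7316, 0.8918, -1.2540)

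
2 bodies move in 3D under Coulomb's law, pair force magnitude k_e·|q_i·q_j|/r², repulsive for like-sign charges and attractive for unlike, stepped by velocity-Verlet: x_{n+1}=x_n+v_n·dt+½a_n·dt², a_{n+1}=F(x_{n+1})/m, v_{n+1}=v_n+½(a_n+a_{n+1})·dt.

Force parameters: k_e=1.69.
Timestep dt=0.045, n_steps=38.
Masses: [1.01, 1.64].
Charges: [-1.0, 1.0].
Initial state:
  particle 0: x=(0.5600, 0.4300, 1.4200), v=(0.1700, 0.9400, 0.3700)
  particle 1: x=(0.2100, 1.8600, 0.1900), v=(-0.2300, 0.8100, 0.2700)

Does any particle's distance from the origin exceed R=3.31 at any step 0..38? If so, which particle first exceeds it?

step 0: x0=(0.5600, 0.4300, 1.4200) x1=(0.2100, 1.8600, 0.1900)
step 1: x0=(0.5676, 0.4726, 1.4364) x1=(0.1997, 1.8962, 0.2023)
step 2: x0=(0.5750, 0.5160, 1.4521) x1=(0.1895, 1.9321, 0.2150)
step 3: x0=(0.5822, 0.5600, 1.4673) x1=(0.1794, 1.9675, 0.2281)
step 4: x0=(0.5892, 0.6047, 1.4819) x1=(0.1695, 2.0024, 0.2415)
step 5: x0=(0.5960, 0.6500, 1.4958) x1=(0.1596, 2.0370, 0.2553)
step 6: x0=(0.6026, 0.6960, 1.5092) x1=(0.1499, 2.0712, 0.2695)
step 7: x0=(0.6090, 0.7427, 1.5220) x1=(0.1404, 2.1049, 0.2840)
step 8: x0=(0.6151, 0.7901, 1.5341) x1=(0.1310, 2.1382, 0.2989)
step 9: x0=(0.6210, 0.8382, 1.5457) x1=(0.1217, 2.1711, 0.3142)
step 10: x0=(0.6267, 0.8869, 1.5566) x1=(0.1126, 2.2036, 0.3299)
step 11: x0=(0.6320, 0.9363, 1.5669) x1=(0.1036, 2.2357, 0.3460)
step 12: x0=(0.6371, 0.9864, 1.5765) x1=(0.0948, 2.2674, 0.3625)
step 13: x0=(0.6419, 1.0372, 1.5855) x1=(0.0862, 2.2986, 0.3793)
step 14: x0=(0.6465, 1.0886, 1.5938) x1=(0.0778, 2.3294, 0.3966)
step 15: x0=(0.6506, 1.1408, 1.6014) x1=(0.0696, 2.3598, 0.4143)
step 16: x0=(0.6545, 1.1937, 1.6084) x1=(0.0616, 2.3897, 0.4324)
step 17: x0=(0.6580, 1.2473, 1.6146) x1=(0.0538, 2.4192, 0.4510)
step 18: x0=(0.6611, 1.3016, 1.6201) x1=(0.0463, 2.4482, 0.4700)
step 19: x0=(0.6638, 1.3567, 1.6249) x1=(0.0389, 2.4768, 0.4895)
step 20: x0=(0.6661, 1.4126, 1.6289) x1=(0.0319, 2.5049, 0.5094)
step 21: x0=(0.6679, 1.4692, 1.6321) x1=(0.0251, 2.5325, 0.5298)
step 22: x0=(0.6693, 1.5266, 1.6345) x1=(0.0186, 2.5597, 0.5508)
step 23: x0=(0.6702, 1.5848, 1.6361) x1=(0.0125, 2.5864, 0.5722)
step 24: x0=(0.6705, 1.6438, 1.6368) x1=(0.0066, 2.6125, 0.5942)
step 25: x0=(0.6702, 1.7036, 1.6365) x1=(0.0011, 2.6381, 0.6167)
step 26: x0=(0.6693, 1.7644, 1.6354) x1=(-0.0039, 2.6632, 0.6399)
step 27: x0=(0.6678, 1.8260, 1.6332) x1=(-0.0086, 2.6878, 0.6636)
step 28: x0=(0.6655, 1.8886, 1.6299) x1=(-0.0129, 2.7117, 0.6880)
step 29: x0=(0.6624, 1.9522, 1.6256) x1=(-0.0166, 2.7351, 0.7131)
step 30: x0=(0.6584, 2.0167, 1.6201) x1=(-0.0198, 2.7578, 0.7389)
step 31: x0=(0.6535, 2.0823, 1.6133) x1=(-0.0224, 2.7799, 0.7655)
step 32: x0=(0.6475, 2.1490, 1.6052) x1=(-0.0243, 2.8014, 0.7929)
step 33: x0=(0.6403, 2.2169, 1.5957) x1=(-0.0256, 2.8221, 0.8211)
step 34: x0=(0.6318, 2.2860, 1.5846) x1=(-0.0259, 2.8420, 0.8504)
step 35: x0=(0.6217, 2.3564, 1.5717) x1=(-0.0254, 2.8612, 0.8807)
step 36: x0=(0.6099, 2.4281, 1.5570) x1=(-0.0237, 2.8795, 0.9122)
step 37: x0=(0.5959, 2.5014, 1.5401) x1=(-0.0208, 2.8968, 0.9450)
step 38: x0=(0.5795, 2.5763, 1.5209) x1=(-0.0163, 2.9132, 0.9792)

no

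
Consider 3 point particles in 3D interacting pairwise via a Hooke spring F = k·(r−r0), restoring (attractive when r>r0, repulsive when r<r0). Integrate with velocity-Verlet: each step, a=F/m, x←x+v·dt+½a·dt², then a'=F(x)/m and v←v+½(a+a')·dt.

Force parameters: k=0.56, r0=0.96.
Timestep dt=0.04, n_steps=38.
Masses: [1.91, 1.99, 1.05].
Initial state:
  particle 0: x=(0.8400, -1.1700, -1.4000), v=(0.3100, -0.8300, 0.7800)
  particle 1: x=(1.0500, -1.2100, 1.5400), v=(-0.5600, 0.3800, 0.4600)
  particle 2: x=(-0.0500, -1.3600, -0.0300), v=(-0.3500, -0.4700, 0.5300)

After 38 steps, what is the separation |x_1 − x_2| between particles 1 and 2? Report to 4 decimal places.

step 0: x0=(0.8400, -1.1700, -1.4000) x1=(1.0500, -1.2100, 1.5400) x2=(-0.0500, -1.3600, -0.0300)
step 1: x0=(0.8523, -1.2032, -1.3682) x1=(1.0274, -1.1948, 1.5578) x2=(-0.0636, -1.3787, -0.0087)
step 2: x0=(0.8646, -1.2365, -1.3352) x1=(1.0046, -1.1797, 1.5743) x2=(-0.0764, -1.3973, 0.0128)
step 3: x0=(0.8766, -1.2698, -1.3010) x1=(0.9815, -1.1646, 1.5896) x2=(-0.0884, -1.4158, 0.0344)
step 4: x0=(0.8886, -1.3030, -1.2657) x1=(0.9580, -1.1496, 1.6037) x2=(-0.0997, -1.4341, 0.0563)
step 5: x0=(0.9003, -1.3363, -1.2292) x1=(0.9344, -1.1347, 1.6166) x2=(-0.1101, -1.4522, 0.0783)
step 6: x0=(0.9119, -1.3695, -1.1916) x1=(0.9105, -1.1200, 1.6283) x2=(-0.1197, -1.4701, 0.1005)
step 7: x0=(0.9232, -1.4026, -1.1528) x1=(0.8863, -1.1054, 1.6388) x2=(-0.1285, -1.4879, 0.1228)
step 8: x0=(0.9344, -1.4357, -1.1129) x1=(0.8620, -1.0909, 1.6482) x2=(-0.1366, -1.5055, 0.1454)
step 9: x0=(0.9453, -1.4687, -1.0720) x1=(0.8375, -1.0767, 1.6564) x2=(-0.1438, -1.5228, 0.1681)
step 10: x0=(0.9560, -1.5015, -1.0299) x1=(0.8127, -1.0627, 1.6635) x2=(-0.1502, -1.5400, 0.1909)
step 11: x0=(0.9664, -1.5343, -0.9868) x1=(0.7879, -1.0489, 1.6695) x2=(-0.1559, -1.5570, 0.2139)
step 12: x0=(0.9765, -1.5669, -0.9426) x1=(0.7628, -1.0353, 1.6745) x2=(-0.1608, -1.5737, 0.2371)
step 13: x0=(0.9863, -1.5993, -0.8975) x1=(0.7377, -1.0220, 1.6783) x2=(-0.1649, -1.5903, 0.2605)
step 14: x0=(0.9959, -1.6316, -0.8513) x1=(0.7124, -1.0090, 1.6812) x2=(-0.1682, -1.6066, 0.2839)
step 15: x0=(1.0051, -1.6637, -0.8042) x1=(0.6870, -0.9963, 1.6830) x2=(-0.1709, -1.6227, 0.3076)
step 16: x0=(1.0140, -1.6955, -0.7561) x1=(0.6616, -0.9840, 1.6838) x2=(-0.1727, -1.6386, 0.3313)
step 17: x0=(1.0226, -1.7272, -0.7071) x1=(0.6360, -0.9719, 1.6837) x2=(-0.1739, -1.6542, 0.3552)
step 18: x0=(1.0309, -1.7586, -0.6572) x1=(0.6105, -0.9602, 1.6827) x2=(-0.1743, -1.6696, 0.3793)
step 19: x0=(1.0388, -1.7898, -0.6064) x1=(0.5849, -0.9488, 1.6807) x2=(-0.1741, -1.6848, 0.4034)
step 20: x0=(1.0463, -1.8207, -0.5548) x1=(0.5592, -0.9379, 1.6779) x2=(-0.1731, -1.6998, 0.4277)
step 21: x0=(1.0535, -1.8513, -0.5024) x1=(0.5336, -0.9273, 1.6743) x2=(-0.1715, -1.7145, 0.4521)
step 22: x0=(1.0603, -1.8817, -0.4491) x1=(0.5080, -0.9171, 1.6698) x2=(-0.1693, -1.7290, 0.4766)
step 23: x0=(1.0668, -1.9117, -0.3952) x1=(0.4824, -0.9073, 1.6645) x2=(-0.1664, -1.7433, 0.5012)
step 24: x0=(1.0728, -1.9415, -0.3404) x1=(0.4569, -0.8979, 1.6585) x2=(-0.1629, -1.7574, 0.5259)
step 25: x0=(1.0785, -1.9709, -0.2850) x1=(0.4314, -0.8889, 1.6518) x2=(-0.1589, -1.7712, 0.5507)
step 26: x0=(1.0838, -2.0000, -0.2289) x1=(0.4059, -0.8804, 1.6443) x2=(-0.1542, -1.7848, 0.5756)
step 27: x0=(1.0887, -2.0288, -0.1722) x1=(0.3806, -0.8723, 1.6362) x2=(-0.1490, -1.7982, 0.6005)
step 28: x0=(1.0932, -2.0572, -0.1149) x1=(0.3554, -0.8647, 1.6275) x2=(-0.1433, -1.8114, 0.6256)
step 29: x0=(1.0974, -2.0852, -0.0569) x1=(0.3303, -0.8575, 1.6182) x2=(-0.1371, -1.8244, 0.6507)
step 30: x0=(1.1011, -2.1129, 0.0015) x1=(0.3053, -0.8508, 1.6083) x2=(-0.1304, -1.8372, 0.6760)
step 31: x0=(1.1044, -2.1402, 0.0606) x1=(0.2804, -0.8446, 1.5978) x2=(-0.1232, -1.8498, 0.7012)
step 32: x0=(1.1073, -2.1671, 0.1201) x1=(0.2557, -0.8388, 1.5868) x2=(-0.1156, -1.8621, 0.7266)
step 33: x0=(1.1098, -2.1936, 0.1801) x1=(0.2311, -0.8334, 1.5754) x2=(-0.1075, -1.8743, 0.7520)
step 34: x0=(1.1119, -2.2197, 0.2405) x1=(0.2068, -0.8286, 1.5635) x2=(-0.0990, -1.8864, 0.7775)
step 35: x0=(1.1136, -2.2455, 0.3013) x1=(0.1826, -0.8243, 1.5511) x2=(-0.0902, -1.8982, 0.8030)
step 36: x0=(1.1150, -2.2708, 0.3626) x1=(0.1586, -0.8204, 1.5384) x2=(-0.0810, -1.9099, 0.8286)
step 37: x0=(1.1159, -2.2957, 0.4242) x1=(0.1348, -0.8170, 1.5253) x2=(-0.0714, -1.9214, 0.8542)
step 38: x0=(1.1164, -2.3202, 0.4861) x1=(0.1112, -0.8141, 1.5118) x2=(-0.0616, -1.9327, 0.8799)

1.2963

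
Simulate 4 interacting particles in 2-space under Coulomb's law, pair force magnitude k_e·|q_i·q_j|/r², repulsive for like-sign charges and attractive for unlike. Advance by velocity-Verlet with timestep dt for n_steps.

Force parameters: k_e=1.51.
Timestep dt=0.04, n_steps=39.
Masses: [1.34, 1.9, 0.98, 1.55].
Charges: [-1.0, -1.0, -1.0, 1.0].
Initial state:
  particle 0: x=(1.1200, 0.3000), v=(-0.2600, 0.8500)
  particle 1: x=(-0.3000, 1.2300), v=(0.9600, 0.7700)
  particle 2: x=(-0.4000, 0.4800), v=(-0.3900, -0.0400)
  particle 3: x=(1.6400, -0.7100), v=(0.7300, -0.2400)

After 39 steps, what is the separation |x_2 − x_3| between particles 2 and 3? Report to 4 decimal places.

3.9836

step 0: x0=(1.1200, 0.3000) x1=(-0.3000, 1.2300) x2=(-0.4000, 0.4800) x3=(1.6400, -0.7100)
step 1: x0=(1.1106, 0.3332) x1=(-0.2616, 1.2620) x2=(-0.4162, 0.4762) x3=(1.6687, -0.7189)
step 2: x0=(1.1030, 0.3648) x1=(-0.2230, 1.2960) x2=(-0.4338, 0.4685) x3=(1.6966, -0.7266)
step 3: x0=(1.0974, 0.3949) x1=(-0.1844, 1.3319) x2=(-0.4530, 0.4575) x3=(1.7236, -0.7331)
step 4: x0=(1.0936, 0.4236) x1=(-0.1455, 1.3694) x2=(-0.4737, 0.4434) x3=(1.7497, -0.7385)
step 5: x0=(1.0916, 0.4510) x1=(-0.1066, 1.4084) x2=(-0.4959, 0.4268) x3=(1.7751, -0.7429)
step 6: x0=(1.0914, 0.4771) x1=(-0.0675, 1.4487) x2=(-0.5195, 0.4079) x3=(1.7998, -0.7464)
step 7: x0=(1.0929, 0.5019) x1=(-0.0284, 1.4901) x2=(-0.5445, 0.3871) x3=(1.8237, -0.7489)
step 8: x0=(1.0962, 0.5255) x1=(0.0108, 1.5325) x2=(-0.5709, 0.3646) x3=(1.8470, -0.7505)
step 9: x0=(1.1011, 0.5479) x1=(0.0500, 1.5759) x2=(-0.5984, 0.3405) x3=(1.8695, -0.7513)
step 10: x0=(1.1077, 0.5692) x1=(0.0891, 1.6201) x2=(-0.6270, 0.3150) x3=(1.8914, -0.7513)
step 11: x0=(1.1157, 0.5892) x1=(0.1282, 1.6652) x2=(-0.6567, 0.2884) x3=(1.9127, -0.7504)
step 12: x0=(1.1253, 0.6081) x1=(0.1672, 1.7110) x2=(-0.6873, 0.2606) x3=(1.9334, -0.7488)
step 13: x0=(1.1364, 0.6258) x1=(0.2061, 1.7576) x2=(-0.7188, 0.2319) x3=(1.9534, -0.7465)
step 14: x0=(1.1488, 0.6423) x1=(0.2450, 1.8049) x2=(-0.7511, 0.2022) x3=(1.9729, -0.7434)
step 15: x0=(1.1625, 0.6577) x1=(0.2837, 1.8528) x2=(-0.7840, 0.1717) x3=(1.9918, -0.7397)
step 16: x0=(1.1775, 0.6720) x1=(0.3224, 1.9013) x2=(-0.8177, 0.1404) x3=(2.0101, -0.7352)
step 17: x0=(1.1938, 0.6851) x1=(0.3609, 1.9504) x2=(-0.8519, 0.1085) x3=(2.0279, -0.7300)
step 18: x0=(1.2111, 0.6971) x1=(0.3994, 2.0001) x2=(-0.8866, 0.0759) x3=(2.0451, -0.7242)
step 19: x0=(1.2296, 0.7080) x1=(0.4377, 2.0504) x2=(-0.9219, 0.0427) x3=(2.0618, -0.7177)
step 20: x0=(1.2491, 0.7178) x1=(0.4760, 2.1012) x2=(-0.9576, 0.0089) x3=(2.0780, -0.7105)
step 21: x0=(1.2697, 0.7265) x1=(0.5142, 2.1524) x2=(-0.9937, -0.0254) x3=(2.0936, -0.7027)
step 22: x0=(1.2912, 0.7342) x1=(0.5524, 2.2042) x2=(-1.0302, -0.0601) x3=(2.1088, -0.6942)
step 23: x0=(1.3136, 0.7407) x1=(0.5905, 2.2564) x2=(-1.0670, -0.0953) x3=(2.1234, -0.6850)
step 24: x0=(1.3368, 0.7462) x1=(0.6285, 2.3090) x2=(-1.1041, -0.1310) x3=(2.1376, -0.6752)
step 25: x0=(1.3610, 0.7506) x1=(0.6665, 2.3620) x2=(-1.1415, -0.1670) x3=(2.1512, -0.6647)
step 26: x0=(1.3859, 0.7539) x1=(0.7044, 2.4155) x2=(-1.1792, -0.2033) x3=(2.1644, -0.6536)
step 27: x0=(1.4116, 0.7563) x1=(0.7424, 2.4693) x2=(-1.2171, -0.2400) x3=(2.1771, -0.6418)
step 28: x0=(1.4380, 0.7575) x1=(0.7803, 2.5234) x2=(-1.2552, -0.2770) x3=(2.1893, -0.6293)
step 29: x0=(1.4652, 0.7578) x1=(0.8181, 2.5779) x2=(-1.2935, -0.3144) x3=(2.2010, -0.6162)
step 30: x0=(1.4930, 0.7570) x1=(0.8560, 2.6326) x2=(-1.3319, -0.3519) x3=(2.2122, -0.6023)
step 31: x0=(1.5216, 0.7552) x1=(0.8938, 2.6877) x2=(-1.3706, -0.3898) x3=(2.2230, -0.5878)
step 32: x0=(1.5508, 0.7523) x1=(0.9317, 2.7430) x2=(-1.4094, -0.4279) x3=(2.2332, -0.5725)
step 33: x0=(1.5807, 0.7484) x1=(0.9695, 2.7986) x2=(-1.4483, -0.4662) x3=(2.2430, -0.5565)
step 34: x0=(1.6112, 0.7434) x1=(1.0074, 2.8544) x2=(-1.4873, -0.5047) x3=(2.2523, -0.5397)
step 35: x0=(1.6424, 0.7373) x1=(1.0452, 2.9104) x2=(-1.5264, -0.5434) x3=(2.2612, -0.5221)
step 36: x0=(1.6742, 0.7302) x1=(1.0831, 2.9666) x2=(-1.5657, -0.5823) x3=(2.2695, -0.5037)
step 37: x0=(1.7067, 0.7219) x1=(1.1210, 3.0231) x2=(-1.6050, -0.6214) x3=(2.2773, -0.4844)
step 38: x0=(1.7398, 0.7124) x1=(1.1588, 3.0797) x2=(-1.6445, -0.6606) x3=(2.2846, -0.4643)
step 39: x0=(1.7736, 0.7017) x1=(1.1967, 3.1364) x2=(-1.6840, -0.7000) x3=(2.2913, -0.4432)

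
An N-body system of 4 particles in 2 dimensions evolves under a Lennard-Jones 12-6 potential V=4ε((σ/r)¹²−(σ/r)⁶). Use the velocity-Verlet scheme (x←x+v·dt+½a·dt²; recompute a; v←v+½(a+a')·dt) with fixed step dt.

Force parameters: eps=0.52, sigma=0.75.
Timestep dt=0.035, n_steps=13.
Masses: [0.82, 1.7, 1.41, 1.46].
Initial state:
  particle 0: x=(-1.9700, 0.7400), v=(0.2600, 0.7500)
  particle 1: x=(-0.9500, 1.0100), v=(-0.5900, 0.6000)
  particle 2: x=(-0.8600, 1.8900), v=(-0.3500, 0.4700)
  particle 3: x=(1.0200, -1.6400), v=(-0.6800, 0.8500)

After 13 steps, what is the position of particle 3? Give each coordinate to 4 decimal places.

step 0: x0=(-1.9700, 0.7400) x1=(-0.9500, 1.0100) x2=(-0.8600, 1.8900) x3=(1.0200, -1.6400)
step 1: x0=(-1.9600, 0.7665) x1=(-0.9710, 1.0314) x2=(-0.8723, 1.9058) x3=(0.9962, -1.6102)
step 2: x0=(-1.9481, 0.7936) x1=(-0.9928, 1.0534) x2=(-0.8848, 1.9205) x3=(0.9724, -1.5805)
step 3: x0=(-1.9339, 0.8214) x1=(-1.0155, 1.0760) x2=(-0.8975, 1.9342) x3=(0.9486, -1.5507)
step 4: x0=(-1.9173, 0.8500) x1=(-1.0393, 1.0990) x2=(-0.9104, 1.9469) x3=(0.9248, -1.5210)
step 5: x0=(-1.8982, 0.8794) x1=(-1.0641, 1.1221) x2=(-0.9235, 1.9590) x3=(0.9010, -1.4912)
step 6: x0=(-1.8775, 0.9094) x1=(-1.0896, 1.1452) x2=(-0.9366, 1.9707) x3=(0.8772, -1.4615)
step 7: x0=(-1.8585, 0.9390) x1=(-1.1142, 1.1686) x2=(-0.9499, 1.9823) x3=(0.8534, -1.4317)
step 8: x0=(-1.8501, 0.9655) x1=(-1.1336, 1.1930) x2=(-0.9632, 1.9945) x3=(0.8296, -1.4020)
step 9: x0=(-1.8641, 0.9851) x1=(-1.1424, 1.2198) x2=(-0.9763, 2.0078) x3=(0.8058, -1.3722)
step 10: x0=(-1.8967, 0.9989) x1=(-1.1425, 1.2474) x2=(-0.9890, 2.0236) x3=(0.7820, -1.3425)
step 11: x0=(-1.9357, 1.0107) x1=(-1.1402, 1.2724) x2=(-1.0010, 2.0436) x3=(0.7582, -1.3127)
step 12: x0=(-1.9749, 1.0227) x1=(-1.1385, 1.2927) x2=(-1.0121, 2.0691) x3=(0.7344, -1.2830)
step 13: x0=(-2.0121, 1.0354) x1=(-1.1384, 1.3086) x2=(-1.0224, 2.0996) x3=(0.7106, -1.2532)

(0.7106, -1.2532)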